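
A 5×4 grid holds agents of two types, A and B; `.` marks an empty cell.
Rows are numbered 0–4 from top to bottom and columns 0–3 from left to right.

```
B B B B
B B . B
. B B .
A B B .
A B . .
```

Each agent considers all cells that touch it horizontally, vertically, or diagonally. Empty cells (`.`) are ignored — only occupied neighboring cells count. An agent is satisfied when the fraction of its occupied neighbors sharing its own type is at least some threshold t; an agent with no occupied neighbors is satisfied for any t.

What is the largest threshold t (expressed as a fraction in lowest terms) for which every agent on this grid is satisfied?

1/4

Row 0: (0,0)B 3/3 · (0,1)B 4/4 · (0,2)B 4/4 · (0,3)B 2/2
Row 1: (1,0)B 4/4 · (1,1)B 6/6 · (1,3)B 3/3
Row 2: (2,1)B 5/6 · (2,2)B 5/5
Row 3: (3,0)A 1/4 · (3,1)B 4/6 · (3,2)B 4/4
Row 4: (4,0)A 1/3 · (4,1)B 2/4
The smallest same-type fraction is 1/4 at (3,0), which reduces to 1/4. Any threshold above that leaves this agent unsatisfied.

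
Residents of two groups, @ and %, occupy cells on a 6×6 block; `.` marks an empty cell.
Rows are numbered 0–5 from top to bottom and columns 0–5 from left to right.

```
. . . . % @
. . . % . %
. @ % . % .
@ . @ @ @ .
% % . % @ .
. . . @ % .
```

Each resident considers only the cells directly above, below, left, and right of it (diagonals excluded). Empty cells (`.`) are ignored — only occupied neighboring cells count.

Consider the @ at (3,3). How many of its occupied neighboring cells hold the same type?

2

Occupied neighbors of (3,3): (4,3)=%, (3,2)=@, (3,4)=@.
Same type (@): 2 of 3.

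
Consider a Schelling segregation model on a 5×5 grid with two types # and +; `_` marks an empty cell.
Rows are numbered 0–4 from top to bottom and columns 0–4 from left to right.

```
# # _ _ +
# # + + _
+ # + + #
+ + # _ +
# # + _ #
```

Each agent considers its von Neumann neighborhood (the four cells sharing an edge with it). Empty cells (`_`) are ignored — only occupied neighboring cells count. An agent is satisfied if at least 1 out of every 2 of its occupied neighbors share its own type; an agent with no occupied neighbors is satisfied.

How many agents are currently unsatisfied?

9

Row 0: (0,0)# 2/2 satisfied · (0,1)# 2/2 satisfied · (0,4)+ 0/0 satisfied
Row 1: (1,0)# 2/3 satisfied · (1,1)# 3/4 satisfied · (1,2)+ 2/3 satisfied · (1,3)+ 2/2 satisfied
Row 2: (2,0)+ 1/3 not · (2,1)# 1/4 not · (2,2)+ 2/4 satisfied · (2,3)+ 2/3 satisfied · (2,4)# 0/2 not
Row 3: (3,0)+ 2/3 satisfied · (3,1)+ 1/4 not · (3,2)# 0/3 not · (3,4)+ 0/2 not
Row 4: (4,0)# 1/2 satisfied · (4,1)# 1/3 not · (4,2)+ 0/2 not · (4,4)# 0/1 not
Unsatisfied: (2,0), (2,1), (2,4), (3,1), (3,2), (3,4), (4,1), (4,2), (4,4) — 9 in total.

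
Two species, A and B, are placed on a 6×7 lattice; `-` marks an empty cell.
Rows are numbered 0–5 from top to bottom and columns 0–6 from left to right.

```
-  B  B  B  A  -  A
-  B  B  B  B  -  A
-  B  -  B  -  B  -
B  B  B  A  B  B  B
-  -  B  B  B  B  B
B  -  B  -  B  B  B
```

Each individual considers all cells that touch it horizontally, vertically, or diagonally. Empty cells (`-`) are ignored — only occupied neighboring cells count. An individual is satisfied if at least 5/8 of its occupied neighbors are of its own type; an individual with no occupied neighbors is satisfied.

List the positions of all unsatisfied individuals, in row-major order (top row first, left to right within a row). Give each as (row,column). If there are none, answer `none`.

Row 0: (0,1)B 3/3 satisfied · (0,2)B 5/5 satisfied · (0,3)B 4/5 satisfied · (0,4)A 0/3 not · (0,6)A 1/1 satisfied
Row 1: (1,1)B 4/4 satisfied · (1,2)B 7/7 satisfied · (1,3)B 5/6 satisfied · (1,4)B 4/5 satisfied · (1,6)A 1/2 not
Row 2: (2,1)B 5/5 satisfied · (2,3)B 5/6 satisfied · (2,5)B 4/5 satisfied
Row 3: (3,0)B 2/2 satisfied · (3,1)B 4/4 satisfied · (3,2)B 5/6 satisfied · (3,3)A 0/6 not · (3,4)B 6/7 satisfied · (3,5)B 6/6 satisfied · (3,6)B 4/4 satisfied
Row 4: (4,2)B 4/5 satisfied · (4,3)B 6/7 satisfied · (4,4)B 6/7 satisfied · (4,5)B 8/8 satisfied · (4,6)B 5/5 satisfied
Row 5: (5,0)B 0/0 satisfied · (5,2)B 2/2 satisfied · (5,4)B 4/4 satisfied · (5,5)B 5/5 satisfied · (5,6)B 3/3 satisfied

(0,4), (1,6), (3,3)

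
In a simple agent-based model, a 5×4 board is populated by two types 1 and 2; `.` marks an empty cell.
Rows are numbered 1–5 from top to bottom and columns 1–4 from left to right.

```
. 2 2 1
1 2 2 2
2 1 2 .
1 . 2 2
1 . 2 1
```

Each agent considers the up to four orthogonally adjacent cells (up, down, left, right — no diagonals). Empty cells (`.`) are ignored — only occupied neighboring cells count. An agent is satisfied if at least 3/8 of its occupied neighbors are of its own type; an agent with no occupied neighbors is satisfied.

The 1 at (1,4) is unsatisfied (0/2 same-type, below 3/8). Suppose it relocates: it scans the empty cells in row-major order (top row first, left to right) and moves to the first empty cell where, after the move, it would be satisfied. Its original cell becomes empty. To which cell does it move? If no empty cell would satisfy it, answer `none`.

(1,1)

Vacating (1,4). Empty cells in order:
  (1,1): 1/2 same-type → satisfied — stop here.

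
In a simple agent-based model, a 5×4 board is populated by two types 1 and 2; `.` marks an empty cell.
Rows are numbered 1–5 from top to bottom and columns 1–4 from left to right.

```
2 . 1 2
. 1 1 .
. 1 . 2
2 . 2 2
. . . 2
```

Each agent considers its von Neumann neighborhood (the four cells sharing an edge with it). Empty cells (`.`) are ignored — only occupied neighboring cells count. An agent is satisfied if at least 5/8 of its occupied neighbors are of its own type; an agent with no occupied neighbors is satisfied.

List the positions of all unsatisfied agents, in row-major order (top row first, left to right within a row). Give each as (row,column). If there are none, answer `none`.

(1,3), (1,4)

(1,1)2 0/0 ✓
(1,3)1 1/2 ✗
(1,4)2 0/1 ✗
(2,2)1 2/2 ✓
(2,3)1 2/2 ✓
(3,2)1 1/1 ✓
(3,4)2 1/1 ✓
(4,1)2 0/0 ✓
(4,3)2 1/1 ✓
(4,4)2 3/3 ✓
(5,4)2 1/1 ✓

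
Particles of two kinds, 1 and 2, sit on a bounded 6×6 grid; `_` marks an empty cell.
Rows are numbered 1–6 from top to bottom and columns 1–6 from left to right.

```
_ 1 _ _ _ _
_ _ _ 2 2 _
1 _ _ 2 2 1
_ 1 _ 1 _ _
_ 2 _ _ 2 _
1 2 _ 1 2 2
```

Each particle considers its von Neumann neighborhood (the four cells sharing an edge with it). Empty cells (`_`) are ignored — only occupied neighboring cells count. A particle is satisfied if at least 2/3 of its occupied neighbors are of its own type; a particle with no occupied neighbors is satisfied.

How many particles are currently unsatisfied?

(1,2)1 0/0 ok
(2,4)2 2/2 ok
(2,5)2 2/2 ok
(3,1)1 0/0 ok
(3,4)2 2/3 ok
(3,5)2 2/3 ok
(3,6)1 0/1 unhappy
(4,2)1 0/1 unhappy
(4,4)1 0/1 unhappy
(5,2)2 1/2 unhappy
(5,5)2 1/1 ok
(6,1)1 0/1 unhappy
(6,2)2 1/2 unhappy
(6,4)1 0/1 unhappy
(6,5)2 2/3 ok
(6,6)2 1/1 ok
Unsatisfied: (3,6), (4,2), (4,4), (5,2), (6,1), (6,2), (6,4) — 7 in total.

7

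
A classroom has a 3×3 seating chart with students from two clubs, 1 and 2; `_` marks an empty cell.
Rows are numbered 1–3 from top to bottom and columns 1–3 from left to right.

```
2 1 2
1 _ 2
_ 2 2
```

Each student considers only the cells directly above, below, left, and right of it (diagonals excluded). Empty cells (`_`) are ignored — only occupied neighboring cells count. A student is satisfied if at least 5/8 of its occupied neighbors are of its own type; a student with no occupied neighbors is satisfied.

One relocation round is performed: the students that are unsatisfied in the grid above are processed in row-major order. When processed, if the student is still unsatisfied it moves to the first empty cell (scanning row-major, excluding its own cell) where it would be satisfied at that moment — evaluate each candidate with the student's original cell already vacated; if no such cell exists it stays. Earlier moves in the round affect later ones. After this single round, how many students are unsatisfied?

Initially unsatisfied (in order): (1,1), (1,2), (1,3), (2,1).
  (1,1): no empty cell satisfies it; stays.
  (1,2): no empty cell satisfies it; stays.
  (1,3): no empty cell satisfies it; stays.
  (2,1): no empty cell satisfies it; stays.
Resulting grid:
2 1 2
1 _ 2
_ 2 2
Unsatisfied now: (1,1), (1,2), (1,3), (2,1).

4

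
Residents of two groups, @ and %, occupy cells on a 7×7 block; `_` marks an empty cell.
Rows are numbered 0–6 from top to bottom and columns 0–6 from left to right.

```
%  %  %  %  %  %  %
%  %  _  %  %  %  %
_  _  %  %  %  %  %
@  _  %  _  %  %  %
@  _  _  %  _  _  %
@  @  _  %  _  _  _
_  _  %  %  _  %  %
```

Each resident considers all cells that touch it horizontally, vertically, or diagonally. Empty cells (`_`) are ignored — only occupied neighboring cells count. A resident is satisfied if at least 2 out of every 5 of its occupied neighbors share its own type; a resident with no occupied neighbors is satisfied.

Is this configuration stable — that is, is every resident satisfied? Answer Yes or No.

(0,0)% 3/3 ok
(0,1)% 4/4 ok
(0,2)% 4/4 ok
(0,3)% 4/4 ok
(0,4)% 5/5 ok
(0,5)% 5/5 ok
(0,6)% 3/3 ok
(1,0)% 3/3 ok
(1,1)% 5/5 ok
(1,3)% 7/7 ok
(1,4)% 8/8 ok
(1,5)% 8/8 ok
(1,6)% 5/5 ok
(2,2)% 4/4 ok
(2,3)% 6/6 ok
(2,4)% 7/7 ok
(2,5)% 8/8 ok
(2,6)% 5/5 ok
(3,0)@ 1/1 ok
(3,2)% 3/3 ok
(3,4)% 5/5 ok
(3,5)% 6/6 ok
(3,6)% 4/4 ok
(4,0)@ 3/3 ok
(4,3)% 3/3 ok
(4,6)% 2/2 ok
(5,0)@ 2/2 ok
(5,1)@ 2/3 ok
(5,3)% 3/3 ok
(6,2)% 2/3 ok
(6,3)% 2/2 ok
(6,5)% 1/1 ok
(6,6)% 1/1 ok
All meet the threshold, so the configuration is stable.

Yes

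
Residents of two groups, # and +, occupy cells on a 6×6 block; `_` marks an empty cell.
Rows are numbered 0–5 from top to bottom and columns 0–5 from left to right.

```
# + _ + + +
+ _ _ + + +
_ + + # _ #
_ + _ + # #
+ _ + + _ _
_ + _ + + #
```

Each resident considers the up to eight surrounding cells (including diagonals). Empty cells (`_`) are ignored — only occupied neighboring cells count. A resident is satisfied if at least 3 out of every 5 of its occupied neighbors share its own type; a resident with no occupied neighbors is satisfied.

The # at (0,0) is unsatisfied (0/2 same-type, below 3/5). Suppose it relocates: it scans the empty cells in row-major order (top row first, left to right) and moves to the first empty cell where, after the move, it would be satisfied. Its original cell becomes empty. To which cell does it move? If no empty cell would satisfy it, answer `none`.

(4,5)

Vacating (0,0). Empty cells in order:
  (0,2): 0/3 same-type → still unsatisfied.
  (1,1): 0/4 same-type → still unsatisfied.
  (1,2): 1/6 same-type → still unsatisfied.
  (2,0): 0/3 same-type → still unsatisfied.
  (2,4): 4/8 same-type → still unsatisfied.
  (3,0): 0/3 same-type → still unsatisfied.
  (3,2): 1/7 same-type → still unsatisfied.
  (4,1): 0/4 same-type → still unsatisfied.
  (4,4): 3/7 same-type → still unsatisfied.
  (4,5): 3/4 same-type → satisfied — stop here.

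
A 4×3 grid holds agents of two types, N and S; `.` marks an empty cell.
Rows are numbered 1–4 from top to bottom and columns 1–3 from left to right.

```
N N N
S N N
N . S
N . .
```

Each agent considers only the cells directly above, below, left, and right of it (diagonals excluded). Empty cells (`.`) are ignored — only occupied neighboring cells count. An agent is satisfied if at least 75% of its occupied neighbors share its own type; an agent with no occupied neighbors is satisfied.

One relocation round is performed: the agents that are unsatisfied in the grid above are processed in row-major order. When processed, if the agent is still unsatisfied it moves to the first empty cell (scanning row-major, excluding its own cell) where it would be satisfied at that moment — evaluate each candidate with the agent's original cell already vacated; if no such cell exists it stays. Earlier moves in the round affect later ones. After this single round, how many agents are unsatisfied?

Initially unsatisfied (in order): (1,1), (2,1), (2,2), (2,3), (3,1), (3,3).
  (1,1) → (4,2).
  (2,1): no empty cell satisfies it; stays.
  (2,2): no empty cell satisfies it; stays.
  (2,3) → (3,2).
  (3,1): no empty cell satisfies it; stays.
  (3,3): no empty cell satisfies it; stays.
Resulting grid:
. N N
S N .
N N S
N N .
Unsatisfied now: (2,1), (2,2), (3,1), (3,3).

4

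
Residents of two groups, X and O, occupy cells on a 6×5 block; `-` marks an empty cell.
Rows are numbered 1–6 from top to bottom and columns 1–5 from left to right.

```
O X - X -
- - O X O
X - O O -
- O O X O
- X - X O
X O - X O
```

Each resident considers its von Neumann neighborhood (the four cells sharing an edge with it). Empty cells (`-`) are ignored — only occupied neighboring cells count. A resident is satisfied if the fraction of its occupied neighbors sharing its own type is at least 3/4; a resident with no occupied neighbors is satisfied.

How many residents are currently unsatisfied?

17

(1,1)O 0/1 unhappy
(1,2)X 0/1 unhappy
(1,4)X 1/1 ok
(2,3)O 1/2 unhappy
(2,4)X 1/4 unhappy
(2,5)O 0/1 unhappy
(3,1)X 0/0 ok
(3,3)O 3/3 ok
(3,4)O 1/3 unhappy
(4,2)O 1/2 unhappy
(4,3)O 2/3 unhappy
(4,4)X 1/4 unhappy
(4,5)O 1/2 unhappy
(5,2)X 0/2 unhappy
(5,4)X 2/3 unhappy
(5,5)O 2/3 unhappy
(6,1)X 0/1 unhappy
(6,2)O 0/2 unhappy
(6,4)X 1/2 unhappy
(6,5)O 1/2 unhappy
Unsatisfied: (1,1), (1,2), (2,3), (2,4), (2,5), (3,4), (4,2), (4,3), (4,4), (4,5), (5,2), (5,4), (5,5), (6,1), (6,2), (6,4), (6,5) — 17 in total.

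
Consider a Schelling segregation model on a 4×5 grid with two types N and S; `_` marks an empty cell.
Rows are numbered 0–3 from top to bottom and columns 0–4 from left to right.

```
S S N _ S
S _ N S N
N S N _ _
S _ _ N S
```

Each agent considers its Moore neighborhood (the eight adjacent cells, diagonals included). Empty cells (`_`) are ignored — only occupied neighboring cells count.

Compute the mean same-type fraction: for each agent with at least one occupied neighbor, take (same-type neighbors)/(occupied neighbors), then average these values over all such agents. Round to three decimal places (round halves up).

Row 0: (0,0)S 2/2 · (0,1)S 2/4 · (0,2)N 1/3 · (0,4)S 1/2
Row 1: (1,0)S 3/4 · (1,2)N 2/5 · (1,3)S 1/5 · (1,4)N 0/2
Row 2: (2,0)N 0/3 · (2,1)S 2/5 · (2,2)N 2/4
Row 3: (3,0)S 1/2 · (3,3)N 1/2 · (3,4)S 0/1
Sum over 14 agents: 2/2 + 2/4 + 1/3 + 1/2 + 3/4 + 2/5 + 1/5 + 0/2 + 0/3 + 2/5 + 2/4 + 1/2 + 1/2 + 0/1 = 67/12; mean = 67/12 ÷ 14 = 67/168 = 0.398809… → 0.399.

0.399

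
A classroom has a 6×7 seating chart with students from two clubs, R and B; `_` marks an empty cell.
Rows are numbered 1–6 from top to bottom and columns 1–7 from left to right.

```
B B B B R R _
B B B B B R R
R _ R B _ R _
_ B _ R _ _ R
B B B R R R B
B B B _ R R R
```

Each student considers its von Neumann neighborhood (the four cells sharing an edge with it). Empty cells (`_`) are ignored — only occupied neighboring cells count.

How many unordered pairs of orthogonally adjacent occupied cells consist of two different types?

Scan each occupied cell's neighbors to the right and below so each pair is counted once.
Row 1: B(1,1)–B(1,2)= B(1,1)–B(2,1)= B(1,2)–B(1,3)= B(1,2)–B(2,2)= B(1,3)–B(1,4)= B(1,3)–B(2,3)= B(1,4)–R(1,5)≠ B(1,4)–B(2,4)= R(1,5)–R(1,6)= R(1,5)–B(2,5)≠ R(1,6)–R(2,6)=  → 2/11 unlike.
Row 2: B(2,1)–B(2,2)= B(2,1)–R(3,1)≠ B(2,2)–B(2,3)= B(2,3)–B(2,4)= B(2,3)–R(3,3)≠ B(2,4)–B(2,5)= B(2,4)–B(3,4)= B(2,5)–R(2,6)≠ R(2,6)–R(2,7)= R(2,6)–R(3,6)=  → 3/10 unlike.
Row 3: R(3,3)–B(3,4)≠ B(3,4)–R(4,4)≠  → 2/2 unlike.
Row 4: B(4,2)–B(5,2)= R(4,4)–R(5,4)= R(4,7)–B(5,7)≠  → 1/3 unlike.
Row 5: B(5,1)–B(5,2)= B(5,1)–B(6,1)= B(5,2)–B(5,3)= B(5,2)–B(6,2)= B(5,3)–R(5,4)≠ B(5,3)–B(6,3)= R(5,4)–R(5,5)= R(5,5)–R(5,6)= R(5,5)–R(6,5)= R(5,6)–B(5,7)≠ R(5,6)–R(6,6)= B(5,7)–R(6,7)≠  → 3/12 unlike.
Row 6: B(6,1)–B(6,2)= B(6,2)–B(6,3)= R(6,5)–R(6,6)= R(6,6)–R(6,7)=  → 0/4 unlike.
Total adjacent occupied pairs: 42; unlike-type pairs: 11.

11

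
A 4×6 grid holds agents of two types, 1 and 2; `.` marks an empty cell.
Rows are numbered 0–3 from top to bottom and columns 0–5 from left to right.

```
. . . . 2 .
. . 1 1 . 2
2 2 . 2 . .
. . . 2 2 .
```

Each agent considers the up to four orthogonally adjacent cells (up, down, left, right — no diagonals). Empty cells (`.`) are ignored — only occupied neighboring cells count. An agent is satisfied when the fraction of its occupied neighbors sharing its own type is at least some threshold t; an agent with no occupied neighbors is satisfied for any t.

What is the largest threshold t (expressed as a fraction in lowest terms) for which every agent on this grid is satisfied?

1/2

Row 0: (0,4)2 — no occupied neighbors
Row 1: (1,2)1 1/1 · (1,3)1 1/2 · (1,5)2 — no occupied neighbors
Row 2: (2,0)2 1/1 · (2,1)2 1/1 · (2,3)2 1/2
Row 3: (3,3)2 2/2 · (3,4)2 1/1
The smallest same-type fraction is 1/2 at (1,3), which reduces to 1/2. Any threshold above that leaves this agent unsatisfied.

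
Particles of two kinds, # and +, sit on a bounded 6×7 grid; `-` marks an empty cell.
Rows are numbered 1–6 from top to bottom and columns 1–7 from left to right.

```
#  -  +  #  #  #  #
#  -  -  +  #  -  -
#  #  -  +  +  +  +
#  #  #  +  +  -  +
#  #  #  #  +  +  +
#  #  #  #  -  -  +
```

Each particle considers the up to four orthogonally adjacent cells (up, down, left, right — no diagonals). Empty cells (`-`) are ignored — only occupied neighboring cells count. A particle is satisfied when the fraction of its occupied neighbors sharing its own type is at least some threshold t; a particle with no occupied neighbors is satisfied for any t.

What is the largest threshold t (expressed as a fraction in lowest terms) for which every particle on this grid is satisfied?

(1,1)# 1/1
(1,3)+ 0/1
(1,4)# 1/3
(1,5)# 3/3
(1,6)# 2/2
(1,7)# 1/1
(2,1)# 2/2
(2,4)+ 1/3
(2,5)# 1/3
(3,1)# 3/3
(3,2)# 2/2
(3,4)+ 3/3
(3,5)+ 3/4
(3,6)+ 2/2
(3,7)+ 2/2
(4,1)# 3/3
(4,2)# 4/4
(4,3)# 2/3
(4,4)+ 2/4
(4,5)+ 3/3
(4,7)+ 2/2
(5,1)# 3/3
(5,2)# 4/4
(5,3)# 4/4
(5,4)# 2/4
(5,5)+ 2/3
(5,6)+ 2/2
(5,7)+ 3/3
(6,1)# 2/2
(6,2)# 3/3
(6,3)# 3/3
(6,4)# 2/2
(6,7)+ 1/1
The smallest same-type fraction is 0/1 at (1,3), which reduces to 0/1. Any threshold above that leaves this particle unsatisfied.

0/1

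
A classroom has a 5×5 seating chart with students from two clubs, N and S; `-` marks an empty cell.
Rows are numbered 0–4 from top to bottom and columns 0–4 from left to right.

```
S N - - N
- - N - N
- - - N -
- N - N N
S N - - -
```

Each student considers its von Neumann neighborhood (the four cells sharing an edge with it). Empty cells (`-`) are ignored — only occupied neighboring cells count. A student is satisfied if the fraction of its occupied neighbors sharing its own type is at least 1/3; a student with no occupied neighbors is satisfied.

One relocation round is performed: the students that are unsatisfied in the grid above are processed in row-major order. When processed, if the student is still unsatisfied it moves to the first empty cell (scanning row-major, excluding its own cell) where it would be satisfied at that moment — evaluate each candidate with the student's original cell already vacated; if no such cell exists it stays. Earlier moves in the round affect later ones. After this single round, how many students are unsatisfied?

Initially unsatisfied (in order): (0,0), (0,1), (4,0).
  (0,0) → (1,0).
  (0,1): now satisfied by earlier moves; stays.
  (4,0) → (0,0).
Resulting grid:
S N - - N
S - N - N
- - - N -
- N - N N
- N - - -
Unsatisfied now: (0,1).

1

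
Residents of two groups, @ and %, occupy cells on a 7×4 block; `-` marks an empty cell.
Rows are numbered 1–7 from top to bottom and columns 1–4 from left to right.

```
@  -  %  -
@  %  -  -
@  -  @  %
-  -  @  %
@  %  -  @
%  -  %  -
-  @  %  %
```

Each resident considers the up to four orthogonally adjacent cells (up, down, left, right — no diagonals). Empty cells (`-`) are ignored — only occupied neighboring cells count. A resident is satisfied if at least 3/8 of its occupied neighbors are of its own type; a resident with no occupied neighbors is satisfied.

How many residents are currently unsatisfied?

Row 1: (1,1)@ 1/1 ok · (1,3)% 0/0 ok
Row 2: (2,1)@ 2/3 ok · (2,2)% 0/1 unhappy
Row 3: (3,1)@ 1/1 ok · (3,3)@ 1/2 ok · (3,4)% 1/2 ok
Row 4: (4,3)@ 1/2 ok · (4,4)% 1/3 unhappy
Row 5: (5,1)@ 0/2 unhappy · (5,2)% 0/1 unhappy · (5,4)@ 0/1 unhappy
Row 6: (6,1)% 0/1 unhappy · (6,3)% 1/1 ok
Row 7: (7,2)@ 0/1 unhappy · (7,3)% 2/3 ok · (7,4)% 1/1 ok
Unsatisfied: (2,2), (4,4), (5,1), (5,2), (5,4), (6,1), (7,2) — 7 in total.

7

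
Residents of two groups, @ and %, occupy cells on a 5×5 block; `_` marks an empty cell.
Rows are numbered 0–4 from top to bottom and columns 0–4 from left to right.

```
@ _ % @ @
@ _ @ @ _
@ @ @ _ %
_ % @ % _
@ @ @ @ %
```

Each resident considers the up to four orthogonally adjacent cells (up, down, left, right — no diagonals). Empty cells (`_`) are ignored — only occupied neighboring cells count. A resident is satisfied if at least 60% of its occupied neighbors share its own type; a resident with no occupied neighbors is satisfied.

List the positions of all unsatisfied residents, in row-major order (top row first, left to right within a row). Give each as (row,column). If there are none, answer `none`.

(0,2), (3,1), (3,2), (3,3), (4,3), (4,4)

(0,0)@ 1/1 ✓
(0,2)% 0/2 ✗
(0,3)@ 2/3 ✓
(0,4)@ 1/1 ✓
(1,0)@ 2/2 ✓
(1,2)@ 2/3 ✓
(1,3)@ 2/2 ✓
(2,0)@ 2/2 ✓
(2,1)@ 2/3 ✓
(2,2)@ 3/3 ✓
(2,4)% 0/0 ✓
(3,1)% 0/3 ✗
(3,2)@ 2/4 ✗
(3,3)% 0/2 ✗
(4,0)@ 1/1 ✓
(4,1)@ 2/3 ✓
(4,2)@ 3/3 ✓
(4,3)@ 1/3 ✗
(4,4)% 0/1 ✗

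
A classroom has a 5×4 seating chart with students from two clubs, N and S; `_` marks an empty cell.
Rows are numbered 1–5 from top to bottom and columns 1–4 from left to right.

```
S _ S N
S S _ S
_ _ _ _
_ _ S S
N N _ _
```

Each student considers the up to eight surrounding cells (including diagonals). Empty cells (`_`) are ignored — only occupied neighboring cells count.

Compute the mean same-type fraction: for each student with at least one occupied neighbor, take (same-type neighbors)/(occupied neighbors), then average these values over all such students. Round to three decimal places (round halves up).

0.717

Row 1: (1,1)S 2/2 · (1,3)S 2/3 · (1,4)N 0/2
Row 2: (2,1)S 2/2 · (2,2)S 3/3 · (2,4)S 1/2
Row 4: (4,3)S 1/2 · (4,4)S 1/1
Row 5: (5,1)N 1/1 · (5,2)N 1/2
Sum over 10 students: 2/2 + 2/3 + 0/2 + 2/2 + 3/3 + 1/2 + 1/2 + 1/1 + 1/1 + 1/2 = 43/6; mean = 43/6 ÷ 10 = 43/60 = 0.716666… → 0.717.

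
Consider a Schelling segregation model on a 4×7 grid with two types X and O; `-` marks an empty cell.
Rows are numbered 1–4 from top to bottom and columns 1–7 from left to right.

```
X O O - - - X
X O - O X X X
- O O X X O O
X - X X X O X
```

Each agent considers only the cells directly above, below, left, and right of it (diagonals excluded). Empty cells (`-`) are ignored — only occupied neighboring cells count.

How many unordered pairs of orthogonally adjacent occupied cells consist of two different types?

Scan each occupied cell's neighbors to the right and below so each pair is counted once.
From row 1: 1 unlike of 5 pairs (running 1/5).
From row 2: 5 unlike of 9 pairs (running 6/14).
From row 3: 4 unlike of 10 pairs (running 10/24).
From row 4: 2 unlike of 4 pairs (running 12/28).
Total adjacent occupied pairs: 28; unlike-type pairs: 12.

12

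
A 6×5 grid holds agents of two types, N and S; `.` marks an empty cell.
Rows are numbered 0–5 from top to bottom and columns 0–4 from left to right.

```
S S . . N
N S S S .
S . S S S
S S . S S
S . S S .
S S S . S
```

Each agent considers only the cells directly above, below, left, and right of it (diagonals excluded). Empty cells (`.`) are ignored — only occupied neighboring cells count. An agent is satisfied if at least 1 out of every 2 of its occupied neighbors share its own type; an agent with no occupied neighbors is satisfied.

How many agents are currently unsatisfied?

1

Row 0: (0,0)S 1/2 ✓ · (0,1)S 2/2 ✓ · (0,4)N 0/0 ✓
Row 1: (1,0)N 0/3 ✗ · (1,1)S 2/3 ✓ · (1,2)S 3/3 ✓ · (1,3)S 2/2 ✓
Row 2: (2,0)S 1/2 ✓ · (2,2)S 2/2 ✓ · (2,3)S 4/4 ✓ · (2,4)S 2/2 ✓
Row 3: (3,0)S 3/3 ✓ · (3,1)S 1/1 ✓ · (3,3)S 3/3 ✓ · (3,4)S 2/2 ✓
Row 4: (4,0)S 2/2 ✓ · (4,2)S 2/2 ✓ · (4,3)S 2/2 ✓
Row 5: (5,0)S 2/2 ✓ · (5,1)S 2/2 ✓ · (5,2)S 2/2 ✓ · (5,4)S 0/0 ✓
Unsatisfied: (1,0) — 1 in total.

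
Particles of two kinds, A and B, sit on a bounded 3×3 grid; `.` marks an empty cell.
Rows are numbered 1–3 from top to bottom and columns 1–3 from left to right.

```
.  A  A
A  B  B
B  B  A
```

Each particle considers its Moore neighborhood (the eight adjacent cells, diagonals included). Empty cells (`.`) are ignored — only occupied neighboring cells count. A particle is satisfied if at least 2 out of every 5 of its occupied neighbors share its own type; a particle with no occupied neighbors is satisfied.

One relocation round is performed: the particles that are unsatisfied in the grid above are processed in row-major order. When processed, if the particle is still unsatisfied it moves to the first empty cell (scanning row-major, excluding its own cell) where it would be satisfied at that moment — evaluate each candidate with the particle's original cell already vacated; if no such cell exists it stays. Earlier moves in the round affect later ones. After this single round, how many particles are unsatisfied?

1

Initially unsatisfied (in order): (1,3), (2,1), (3,3).
  (1,3) → (1,1).
  (2,1): now satisfied by earlier moves; stays.
  (3,3): no empty cell satisfies it; stays.
Resulting grid:
A A .
A B B
B B A
Unsatisfied now: (3,3).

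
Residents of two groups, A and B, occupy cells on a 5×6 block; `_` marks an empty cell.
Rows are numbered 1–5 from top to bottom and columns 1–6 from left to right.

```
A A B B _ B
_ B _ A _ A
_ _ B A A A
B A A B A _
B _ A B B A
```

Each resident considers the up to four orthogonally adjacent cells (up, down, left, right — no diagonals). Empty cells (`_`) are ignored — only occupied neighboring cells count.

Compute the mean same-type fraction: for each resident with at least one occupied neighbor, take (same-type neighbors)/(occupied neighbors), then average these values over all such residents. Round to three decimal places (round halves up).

(1,1)A 1/1
(1,2)A 1/3
(1,3)B 1/2
(1,4)B 1/2
(1,6)B 0/1
(2,2)B 0/1
(2,4)A 1/2
(2,6)A 1/2
(3,3)B 0/2
(3,4)A 2/4
(3,5)A 3/3
(3,6)A 2/2
(4,1)B 1/2
(4,2)A 1/2
(4,3)A 2/4
(4,4)B 1/4
(4,5)A 1/3
(5,1)B 1/1
(5,3)A 1/2
(5,4)B 2/3
(5,5)B 1/3
(5,6)A 0/1
Sum over 22 residents: 1/1 + 1/3 + 1/2 + 1/2 + 0/1 + 0/1 + 1/2 + 1/2 + 0/2 + 2/4 + 3/3 + 2/2 + 1/2 + 1/2 + 2/4 + 1/4 + 1/3 + 1/1 + 1/2 + 2/3 + 1/3 + 0/1 = 125/12; mean = 125/12 ÷ 22 = 125/264 = 0.473484… → 0.473.

0.473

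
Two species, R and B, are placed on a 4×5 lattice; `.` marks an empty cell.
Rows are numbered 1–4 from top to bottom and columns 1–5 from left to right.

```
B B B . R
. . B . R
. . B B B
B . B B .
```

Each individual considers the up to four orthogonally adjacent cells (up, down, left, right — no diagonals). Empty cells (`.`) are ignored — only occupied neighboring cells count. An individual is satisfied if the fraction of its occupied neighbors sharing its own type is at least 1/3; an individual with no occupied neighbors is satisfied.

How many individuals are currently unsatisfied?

0

Row 1: (1,1)B 1/1 ✓ · (1,2)B 2/2 ✓ · (1,3)B 2/2 ✓ · (1,5)R 1/1 ✓
Row 2: (2,3)B 2/2 ✓ · (2,5)R 1/2 ✓
Row 3: (3,3)B 3/3 ✓ · (3,4)B 3/3 ✓ · (3,5)B 1/2 ✓
Row 4: (4,1)B 0/0 ✓ · (4,3)B 2/2 ✓ · (4,4)B 2/2 ✓
Every one meets the threshold.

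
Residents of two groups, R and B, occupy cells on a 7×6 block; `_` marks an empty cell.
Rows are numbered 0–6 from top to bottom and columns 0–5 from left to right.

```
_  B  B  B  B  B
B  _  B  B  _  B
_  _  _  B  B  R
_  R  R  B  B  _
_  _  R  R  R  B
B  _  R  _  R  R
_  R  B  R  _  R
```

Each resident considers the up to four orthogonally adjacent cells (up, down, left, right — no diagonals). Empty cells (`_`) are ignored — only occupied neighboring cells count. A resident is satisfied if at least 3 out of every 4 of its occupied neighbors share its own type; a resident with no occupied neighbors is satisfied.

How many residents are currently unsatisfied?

14

(0,1)B 1/1 satisfied
(0,2)B 3/3 satisfied
(0,3)B 3/3 satisfied
(0,4)B 2/2 satisfied
(0,5)B 2/2 satisfied
(1,0)B 0/0 satisfied
(1,2)B 2/2 satisfied
(1,3)B 3/3 satisfied
(1,5)B 1/2 not
(2,3)B 3/3 satisfied
(2,4)B 2/3 not
(2,5)R 0/2 not
(3,1)R 1/1 satisfied
(3,2)R 2/3 not
(3,3)B 2/4 not
(3,4)B 2/3 not
(4,2)R 3/3 satisfied
(4,3)R 2/3 not
(4,4)R 2/4 not
(4,5)B 0/2 not
(5,0)B 0/0 satisfied
(5,2)R 1/2 not
(5,4)R 2/2 satisfied
(5,5)R 2/3 not
(6,1)R 0/1 not
(6,2)B 0/3 not
(6,3)R 0/1 not
(6,5)R 1/1 satisfied
Unsatisfied: (1,5), (2,4), (2,5), (3,2), (3,3), (3,4), (4,3), (4,4), (4,5), (5,2), (5,5), (6,1), (6,2), (6,3) — 14 in total.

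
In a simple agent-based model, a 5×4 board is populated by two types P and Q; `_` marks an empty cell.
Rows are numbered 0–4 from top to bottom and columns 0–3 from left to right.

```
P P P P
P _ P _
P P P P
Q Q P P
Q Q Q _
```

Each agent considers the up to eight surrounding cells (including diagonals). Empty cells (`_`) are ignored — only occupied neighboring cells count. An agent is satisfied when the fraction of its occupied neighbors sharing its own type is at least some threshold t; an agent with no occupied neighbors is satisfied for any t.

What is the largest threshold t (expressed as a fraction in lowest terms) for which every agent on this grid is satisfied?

Row 0: (0,0)P 2/2 · (0,1)P 4/4 · (0,2)P 3/3 · (0,3)P 2/2
Row 1: (1,0)P 4/4 · (1,2)P 6/6
Row 2: (2,0)P 2/4 · (2,1)P 5/7 · (2,2)P 5/6 · (2,3)P 4/4
Row 3: (3,0)Q 3/5 · (3,1)Q 4/8 · (3,2)P 4/7 · (3,3)P 3/4
Row 4: (4,0)Q 3/3 · (4,1)Q 4/5 · (4,2)Q 2/4
The smallest same-type fraction is 2/4 at (2,0), which reduces to 1/2. Any threshold above that leaves this agent unsatisfied.

1/2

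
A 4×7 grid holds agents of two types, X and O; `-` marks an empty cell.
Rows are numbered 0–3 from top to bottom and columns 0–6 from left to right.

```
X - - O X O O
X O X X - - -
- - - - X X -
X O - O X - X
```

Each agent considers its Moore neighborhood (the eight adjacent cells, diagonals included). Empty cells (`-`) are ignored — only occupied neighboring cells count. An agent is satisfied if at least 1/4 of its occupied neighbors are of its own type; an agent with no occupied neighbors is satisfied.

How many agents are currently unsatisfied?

Row 0: (0,0)X 1/2 satisfied · (0,3)O 0/3 not · (0,4)X 1/3 satisfied · (0,5)O 1/2 satisfied · (0,6)O 1/1 satisfied
Row 1: (1,0)X 1/2 satisfied · (1,1)O 0/3 not · (1,2)X 1/3 satisfied · (1,3)X 3/4 satisfied
Row 2: (2,4)X 3/4 satisfied · (2,5)X 3/3 satisfied
Row 3: (3,0)X 0/1 not · (3,1)O 0/1 not · (3,3)O 0/2 not · (3,4)X 2/3 satisfied · (3,6)X 1/1 satisfied
Unsatisfied: (0,3), (1,1), (3,0), (3,1), (3,3) — 5 in total.

5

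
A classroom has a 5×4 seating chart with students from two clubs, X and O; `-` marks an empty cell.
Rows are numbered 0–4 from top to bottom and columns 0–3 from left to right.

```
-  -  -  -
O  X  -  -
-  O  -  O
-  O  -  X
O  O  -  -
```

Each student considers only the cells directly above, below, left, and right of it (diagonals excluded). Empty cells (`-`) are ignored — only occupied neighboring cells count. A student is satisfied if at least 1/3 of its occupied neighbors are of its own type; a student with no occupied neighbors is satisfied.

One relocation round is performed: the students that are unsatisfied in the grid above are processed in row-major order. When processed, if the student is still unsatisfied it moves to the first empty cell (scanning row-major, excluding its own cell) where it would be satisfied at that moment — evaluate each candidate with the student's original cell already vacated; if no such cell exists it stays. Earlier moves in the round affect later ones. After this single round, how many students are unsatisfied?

1

Initially unsatisfied (in order): (1,0), (1,1), (2,3), (3,3).
  (1,0) → (0,0).
  (1,1) → (0,2).
  (2,3) → (0,1).
  (3,3): now satisfied by earlier moves; stays.
Resulting grid:
O O X -
- - - -
- O - -
- O - X
O O - -
Unsatisfied now: (0,2).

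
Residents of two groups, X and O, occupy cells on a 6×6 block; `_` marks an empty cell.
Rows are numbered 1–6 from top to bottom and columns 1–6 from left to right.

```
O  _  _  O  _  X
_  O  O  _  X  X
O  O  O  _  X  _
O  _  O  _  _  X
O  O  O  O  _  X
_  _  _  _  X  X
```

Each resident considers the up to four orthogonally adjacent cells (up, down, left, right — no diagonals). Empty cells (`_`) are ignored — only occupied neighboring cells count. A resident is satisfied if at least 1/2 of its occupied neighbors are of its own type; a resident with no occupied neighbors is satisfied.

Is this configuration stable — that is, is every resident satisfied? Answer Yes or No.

Yes

Row 1: (1,1)O 0/0 satisfied · (1,4)O 0/0 satisfied · (1,6)X 1/1 satisfied
Row 2: (2,2)O 2/2 satisfied · (2,3)O 2/2 satisfied · (2,5)X 2/2 satisfied · (2,6)X 2/2 satisfied
Row 3: (3,1)O 2/2 satisfied · (3,2)O 3/3 satisfied · (3,3)O 3/3 satisfied · (3,5)X 1/1 satisfied
Row 4: (4,1)O 2/2 satisfied · (4,3)O 2/2 satisfied · (4,6)X 1/1 satisfied
Row 5: (5,1)O 2/2 satisfied · (5,2)O 2/2 satisfied · (5,3)O 3/3 satisfied · (5,4)O 1/1 satisfied · (5,6)X 2/2 satisfied
Row 6: (6,5)X 1/1 satisfied · (6,6)X 2/2 satisfied
All meet the threshold, so the configuration is stable.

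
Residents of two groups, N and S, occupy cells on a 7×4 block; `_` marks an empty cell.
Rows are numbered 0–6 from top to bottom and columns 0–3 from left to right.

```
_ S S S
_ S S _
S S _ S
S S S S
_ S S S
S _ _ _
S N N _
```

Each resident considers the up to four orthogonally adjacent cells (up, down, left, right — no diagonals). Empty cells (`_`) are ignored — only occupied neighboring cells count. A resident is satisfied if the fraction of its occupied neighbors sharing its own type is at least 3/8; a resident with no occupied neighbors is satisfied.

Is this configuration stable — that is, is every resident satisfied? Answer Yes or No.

Row 0: (0,1)S 2/2 ok · (0,2)S 3/3 ok · (0,3)S 1/1 ok
Row 1: (1,1)S 3/3 ok · (1,2)S 2/2 ok
Row 2: (2,0)S 2/2 ok · (2,1)S 3/3 ok · (2,3)S 1/1 ok
Row 3: (3,0)S 2/2 ok · (3,1)S 4/4 ok · (3,2)S 3/3 ok · (3,3)S 3/3 ok
Row 4: (4,1)S 2/2 ok · (4,2)S 3/3 ok · (4,3)S 2/2 ok
Row 5: (5,0)S 1/1 ok
Row 6: (6,0)S 1/2 ok · (6,1)N 1/2 ok · (6,2)N 1/1 ok
All meet the threshold, so the configuration is stable.

Yes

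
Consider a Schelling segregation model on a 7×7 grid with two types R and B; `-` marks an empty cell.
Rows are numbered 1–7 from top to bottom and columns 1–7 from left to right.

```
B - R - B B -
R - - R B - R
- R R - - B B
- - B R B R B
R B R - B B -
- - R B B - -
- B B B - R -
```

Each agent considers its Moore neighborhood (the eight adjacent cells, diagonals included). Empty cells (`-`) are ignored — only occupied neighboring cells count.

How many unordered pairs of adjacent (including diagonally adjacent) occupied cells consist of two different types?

27

Scan each occupied cell's neighbors to the right and below (and the two forward diagonals) so each pair is counted once.
Row 1: B(1,1)–R(2,1)≠ R(1,3)–R(2,4)= B(1,5)–B(1,6)= B(1,5)–B(2,5)= B(1,5)–R(2,4)≠ B(1,6)–R(2,7)≠ B(1,6)–B(2,5)=  → 3/7 unlike.
Row 2: R(2,1)–R(3,2)= R(2,4)–B(2,5)≠ R(2,4)–R(3,3)= B(2,5)–B(3,6)= R(2,7)–B(3,7)≠ R(2,7)–B(3,6)≠  → 3/6 unlike.
Row 3: R(3,2)–R(3,3)= R(3,2)–B(4,3)≠ R(3,3)–B(4,3)≠ R(3,3)–R(4,4)= B(3,6)–B(3,7)= B(3,6)–R(4,6)≠ B(3,6)–B(4,7)= B(3,6)–B(4,5)= B(3,7)–B(4,7)= B(3,7)–R(4,6)≠  → 4/10 unlike.
Row 4: B(4,3)–R(4,4)≠ B(4,3)–R(5,3)≠ B(4,3)–B(5,2)= R(4,4)–B(4,5)≠ R(4,4)–B(5,5)≠ R(4,4)–R(5,3)= B(4,5)–R(4,6)≠ B(4,5)–B(5,5)= B(4,5)–B(5,6)= R(4,6)–B(4,7)≠ R(4,6)–B(5,6)≠ R(4,6)–B(5,5)≠ B(4,7)–B(5,6)=  → 8/13 unlike.
Row 5: R(5,1)–B(5,2)≠ B(5,2)–R(5,3)≠ B(5,2)–R(6,3)≠ R(5,3)–R(6,3)= R(5,3)–B(6,4)≠ B(5,5)–B(5,6)= B(5,5)–B(6,5)= B(5,5)–B(6,4)= B(5,6)–B(6,5)=  → 4/9 unlike.
Row 6: R(6,3)–B(6,4)≠ R(6,3)–B(7,3)≠ R(6,3)–B(7,4)≠ R(6,3)–B(7,2)≠ B(6,4)–B(6,5)= B(6,4)–B(7,4)= B(6,4)–B(7,3)= B(6,5)–R(7,6)≠ B(6,5)–B(7,4)=  → 5/9 unlike.
Row 7: B(7,2)–B(7,3)= B(7,3)–B(7,4)=  → 0/2 unlike.
Total adjacent occupied pairs: 56; unlike-type pairs: 27.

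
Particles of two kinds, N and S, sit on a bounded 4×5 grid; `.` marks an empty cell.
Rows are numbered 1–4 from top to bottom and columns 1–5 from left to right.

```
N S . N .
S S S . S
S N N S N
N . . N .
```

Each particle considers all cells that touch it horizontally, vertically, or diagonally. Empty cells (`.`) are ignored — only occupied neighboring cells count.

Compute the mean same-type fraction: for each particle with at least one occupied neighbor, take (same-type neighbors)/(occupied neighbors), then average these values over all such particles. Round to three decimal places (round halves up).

0.421

(1,1)N 0/3
(1,2)S 3/4
(1,4)N 0/2
(2,1)S 3/5
(2,2)S 4/7
(2,3)S 3/6
(2,5)S 1/3
(3,1)S 2/4
(3,2)N 2/6
(3,3)N 2/5
(3,4)S 2/5
(3,5)N 1/3
(4,1)N 1/2
(4,4)N 2/3
Sum over 14 particles: 0/3 + 3/4 + 0/2 + 3/5 + 4/7 + 3/6 + 1/3 + 2/4 + 2/6 + 2/5 + 2/5 + 1/3 + 1/2 + 2/3 = 2473/420; mean = 2473/420 ÷ 14 = 2473/5880 = 0.420578… → 0.421.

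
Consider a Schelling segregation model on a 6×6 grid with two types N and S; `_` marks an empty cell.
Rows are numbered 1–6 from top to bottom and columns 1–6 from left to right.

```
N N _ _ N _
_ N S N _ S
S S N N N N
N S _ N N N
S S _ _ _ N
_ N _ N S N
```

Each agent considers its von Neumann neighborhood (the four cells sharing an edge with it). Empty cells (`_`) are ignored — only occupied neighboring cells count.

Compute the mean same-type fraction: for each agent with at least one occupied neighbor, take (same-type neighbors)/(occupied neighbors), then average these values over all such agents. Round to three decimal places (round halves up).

(1,1)N 1/1
(1,2)N 2/2
(1,5)N — no occupied neighbors
(2,2)N 1/3
(2,3)S 0/3
(2,4)N 1/2
(2,6)S 0/1
(3,1)S 1/2
(3,2)S 2/4
(3,3)N 1/3
(3,4)N 4/4
(3,5)N 3/3
(3,6)N 2/3
(4,1)N 0/3
(4,2)S 2/3
(4,4)N 2/2
(4,5)N 3/3
(4,6)N 3/3
(5,1)S 1/2
(5,2)S 2/3
(5,6)N 2/2
(6,2)N 0/1
(6,4)N 0/1
(6,5)S 0/2
(6,6)N 1/2
Sum over 24 agents: 1/1 + 2/2 + 1/3 + 0/3 + 1/2 + 0/1 + 1/2 + 2/4 + 1/3 + 4/4 + 3/3 + 2/3 + 0/3 + 2/3 + 2/2 + 3/3 + 3/3 + 1/2 + 2/3 + 2/2 + 0/1 + 0/1 + 0/2 + 1/2 = 79/6; mean = 79/6 ÷ 24 = 79/144 = 0.548611… → 0.549.

0.549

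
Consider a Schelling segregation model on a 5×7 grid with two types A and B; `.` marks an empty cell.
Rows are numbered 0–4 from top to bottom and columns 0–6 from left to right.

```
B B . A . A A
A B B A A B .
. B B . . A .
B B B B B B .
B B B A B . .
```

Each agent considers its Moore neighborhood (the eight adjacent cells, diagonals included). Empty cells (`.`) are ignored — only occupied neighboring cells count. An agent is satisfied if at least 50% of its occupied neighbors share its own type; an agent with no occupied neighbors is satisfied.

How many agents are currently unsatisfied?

Row 0: (0,0)B 2/3 ✓ · (0,1)B 3/4 ✓ · (0,3)A 2/3 ✓ · (0,5)A 2/3 ✓ · (0,6)A 1/2 ✓
Row 1: (1,0)A 0/4 ✗ · (1,1)B 5/6 ✓ · (1,2)B 4/6 ✓ · (1,3)A 2/4 ✓ · (1,4)A 4/5 ✓ · (1,5)B 0/4 ✗
Row 2: (2,1)B 6/7 ✓ · (2,2)B 6/7 ✓ · (2,5)A 1/4 ✗
Row 3: (3,0)B 4/4 ✓ · (3,1)B 7/7 ✓ · (3,2)B 6/7 ✓ · (3,3)B 5/6 ✓ · (3,4)B 3/5 ✓ · (3,5)B 2/3 ✓
Row 4: (4,0)B 3/3 ✓ · (4,1)B 5/5 ✓ · (4,2)B 4/5 ✓ · (4,3)A 0/5 ✗ · (4,4)B 3/4 ✓
Unsatisfied: (1,0), (1,5), (2,5), (4,3) — 4 in total.

4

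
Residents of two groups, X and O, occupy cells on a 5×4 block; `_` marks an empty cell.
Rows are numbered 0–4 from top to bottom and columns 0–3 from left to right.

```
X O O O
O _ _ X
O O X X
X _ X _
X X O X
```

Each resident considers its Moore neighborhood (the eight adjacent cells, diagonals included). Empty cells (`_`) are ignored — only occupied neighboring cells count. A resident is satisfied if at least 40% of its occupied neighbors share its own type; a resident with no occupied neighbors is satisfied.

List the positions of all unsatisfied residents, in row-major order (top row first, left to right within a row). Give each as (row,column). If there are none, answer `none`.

Row 0: (0,0)X 0/2 ✗ · (0,1)O 2/3 ✓ · (0,2)O 2/3 ✓ · (0,3)O 1/2 ✓
Row 1: (1,0)O 3/4 ✓ · (1,3)X 2/4 ✓
Row 2: (2,0)O 2/3 ✓ · (2,1)O 2/5 ✓ · (2,2)X 3/4 ✓ · (2,3)X 3/3 ✓
Row 3: (3,0)X 2/4 ✓ · (3,2)X 4/6 ✓
Row 4: (4,0)X 2/2 ✓ · (4,1)X 3/4 ✓ · (4,2)O 0/3 ✗ · (4,3)X 1/2 ✓

(0,0), (4,2)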